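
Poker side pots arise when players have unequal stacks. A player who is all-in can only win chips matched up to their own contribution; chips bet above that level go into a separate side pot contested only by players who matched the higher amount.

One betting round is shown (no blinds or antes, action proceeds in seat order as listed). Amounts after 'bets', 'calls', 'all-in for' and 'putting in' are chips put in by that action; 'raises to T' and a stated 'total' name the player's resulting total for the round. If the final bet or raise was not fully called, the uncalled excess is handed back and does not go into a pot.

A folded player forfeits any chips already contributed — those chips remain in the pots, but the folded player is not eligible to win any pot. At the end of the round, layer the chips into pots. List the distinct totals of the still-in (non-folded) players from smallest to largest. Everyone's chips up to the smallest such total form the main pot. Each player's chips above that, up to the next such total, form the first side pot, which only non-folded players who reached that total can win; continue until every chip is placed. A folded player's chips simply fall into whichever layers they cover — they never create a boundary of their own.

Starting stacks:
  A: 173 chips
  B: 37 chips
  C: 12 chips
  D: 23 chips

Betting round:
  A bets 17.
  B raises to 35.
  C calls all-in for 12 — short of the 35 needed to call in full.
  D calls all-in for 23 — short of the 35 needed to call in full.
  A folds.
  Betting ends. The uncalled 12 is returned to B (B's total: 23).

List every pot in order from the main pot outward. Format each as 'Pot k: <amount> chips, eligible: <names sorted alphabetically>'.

Pot 1: 48 chips, eligible: B, C, D
Pot 2: 27 chips, eligible: B, D

Derivation:
Contributions (after 12 returned to B): A=17, B=23, C=12, D=23
Folded: A
Pot levels (distinct totals of non-folded players): 12, 23
Layer 1-12: 12 each from A, B, C, D = 12*4 = 48 chips; eligible B, C, D
Layer 13-23: A 5 + B 11 + D 11 = 27 chips; eligible B, D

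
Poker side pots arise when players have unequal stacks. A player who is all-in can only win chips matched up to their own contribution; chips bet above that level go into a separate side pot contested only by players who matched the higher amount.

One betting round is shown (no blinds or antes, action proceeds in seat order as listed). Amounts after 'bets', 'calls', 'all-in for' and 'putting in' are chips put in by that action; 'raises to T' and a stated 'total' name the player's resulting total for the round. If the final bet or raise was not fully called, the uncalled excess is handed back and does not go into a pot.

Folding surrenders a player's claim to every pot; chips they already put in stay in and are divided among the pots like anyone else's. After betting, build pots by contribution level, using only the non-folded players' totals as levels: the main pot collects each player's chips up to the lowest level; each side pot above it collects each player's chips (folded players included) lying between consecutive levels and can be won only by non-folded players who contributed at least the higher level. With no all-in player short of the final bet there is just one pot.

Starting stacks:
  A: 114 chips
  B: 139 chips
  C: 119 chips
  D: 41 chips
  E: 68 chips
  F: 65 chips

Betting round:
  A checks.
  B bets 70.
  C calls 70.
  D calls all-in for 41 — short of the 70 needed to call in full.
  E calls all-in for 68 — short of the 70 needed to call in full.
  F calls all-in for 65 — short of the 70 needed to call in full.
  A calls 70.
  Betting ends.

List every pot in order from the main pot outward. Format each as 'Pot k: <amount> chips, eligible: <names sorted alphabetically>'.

Contributions: A=70, B=70, C=70, D=41, E=68, F=65
Pot levels (distinct totals of non-folded players): 41, 65, 68, 70
Layer 1-41: 41 each from A, B, C, D, E, F = 41*6 = 246 chips; eligible A, B, C, D, E, F
Layer 42-65: 24 each from A, B, C, E, F = 24*5 = 120 chips; eligible A, B, C, E, F
Layer 66-68: 3 each from A, B, C, E = 3*4 = 12 chips; eligible A, B, C, E
Layer 69-70: 2 each from A, B, C = 2*3 = 6 chips; eligible A, B, C

Pot 1: 246 chips, eligible: A, B, C, D, E, F
Pot 2: 120 chips, eligible: A, B, C, E, F
Pot 3: 12 chips, eligible: A, B, C, E
Pot 4: 6 chips, eligible: A, B, C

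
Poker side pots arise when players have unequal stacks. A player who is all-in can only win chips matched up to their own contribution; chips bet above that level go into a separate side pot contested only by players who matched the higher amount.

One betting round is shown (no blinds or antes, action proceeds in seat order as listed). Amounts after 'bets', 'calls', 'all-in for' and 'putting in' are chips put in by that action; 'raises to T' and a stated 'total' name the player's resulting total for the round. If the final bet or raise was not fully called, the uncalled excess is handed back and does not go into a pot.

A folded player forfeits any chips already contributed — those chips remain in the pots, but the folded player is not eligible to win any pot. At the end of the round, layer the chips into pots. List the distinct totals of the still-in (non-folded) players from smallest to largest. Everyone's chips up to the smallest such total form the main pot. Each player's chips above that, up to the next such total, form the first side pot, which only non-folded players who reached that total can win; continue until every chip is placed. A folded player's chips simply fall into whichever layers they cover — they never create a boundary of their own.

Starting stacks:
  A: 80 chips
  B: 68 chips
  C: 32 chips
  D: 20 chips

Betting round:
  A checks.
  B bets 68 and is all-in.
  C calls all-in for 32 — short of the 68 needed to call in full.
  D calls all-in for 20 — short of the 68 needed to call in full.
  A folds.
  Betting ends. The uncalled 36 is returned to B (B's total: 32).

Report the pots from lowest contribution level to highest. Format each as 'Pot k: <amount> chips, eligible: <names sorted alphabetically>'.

Pot 1: 60 chips, eligible: B, C, D
Pot 2: 24 chips, eligible: B, C

Derivation:
Contributions (after 36 returned to B): B=32, C=32, D=20
Folded: A
Pot levels (distinct totals of non-folded players): 20, 32
Layer 1-20: 20 each from B, C, D = 20*3 = 60 chips; eligible B, C, D
Layer 21-32: 12 each from B, C = 12*2 = 24 chips; eligible B, C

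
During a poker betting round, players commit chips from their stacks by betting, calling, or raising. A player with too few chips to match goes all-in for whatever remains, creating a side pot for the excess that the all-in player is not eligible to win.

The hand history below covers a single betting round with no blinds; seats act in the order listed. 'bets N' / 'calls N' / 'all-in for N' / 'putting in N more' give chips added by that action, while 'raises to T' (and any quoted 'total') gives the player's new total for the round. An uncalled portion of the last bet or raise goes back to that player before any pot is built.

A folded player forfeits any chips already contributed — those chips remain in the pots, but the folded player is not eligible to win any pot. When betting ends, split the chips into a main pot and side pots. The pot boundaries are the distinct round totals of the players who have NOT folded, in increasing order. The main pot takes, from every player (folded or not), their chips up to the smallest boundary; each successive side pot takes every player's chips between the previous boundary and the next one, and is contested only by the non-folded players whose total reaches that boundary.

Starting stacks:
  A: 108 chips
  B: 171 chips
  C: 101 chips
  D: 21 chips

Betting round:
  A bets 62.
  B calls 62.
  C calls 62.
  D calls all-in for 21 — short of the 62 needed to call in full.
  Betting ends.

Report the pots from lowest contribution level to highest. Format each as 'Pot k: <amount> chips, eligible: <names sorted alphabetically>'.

Contributions: A=62, B=62, C=62, D=21
Pot levels (distinct totals of non-folded players): 21, 62
Layer 1-21: 21 each from A, B, C, D = 21*4 = 84 chips; eligible A, B, C, D
Layer 22-62: 41 each from A, B, C = 41*3 = 123 chips; eligible A, B, C

Pot 1: 84 chips, eligible: A, B, C, D
Pot 2: 123 chips, eligible: A, B, C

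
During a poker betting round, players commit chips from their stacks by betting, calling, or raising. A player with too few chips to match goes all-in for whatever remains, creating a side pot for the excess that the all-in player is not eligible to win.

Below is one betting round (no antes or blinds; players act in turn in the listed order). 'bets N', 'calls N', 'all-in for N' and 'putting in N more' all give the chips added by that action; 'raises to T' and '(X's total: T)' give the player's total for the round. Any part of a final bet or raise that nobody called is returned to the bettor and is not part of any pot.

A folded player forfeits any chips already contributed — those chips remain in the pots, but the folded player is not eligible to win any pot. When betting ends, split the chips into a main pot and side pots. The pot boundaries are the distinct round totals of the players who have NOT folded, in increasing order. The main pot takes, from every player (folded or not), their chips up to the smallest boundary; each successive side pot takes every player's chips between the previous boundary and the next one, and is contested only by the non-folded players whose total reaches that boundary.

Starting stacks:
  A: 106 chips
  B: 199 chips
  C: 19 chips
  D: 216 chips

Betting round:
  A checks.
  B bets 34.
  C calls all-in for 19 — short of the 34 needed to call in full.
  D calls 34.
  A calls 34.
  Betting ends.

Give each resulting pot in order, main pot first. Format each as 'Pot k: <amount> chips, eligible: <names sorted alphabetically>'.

Pot 1: 76 chips, eligible: A, B, C, D
Pot 2: 45 chips, eligible: A, B, D

Derivation:
Contributions: A=34, B=34, C=19, D=34
Pot levels (distinct totals of non-folded players): 19, 34
Layer 1-19: 19 each from A, B, C, D = 19*4 = 76 chips; eligible A, B, C, D
Layer 20-34: 15 each from A, B, D = 15*3 = 45 chips; eligible A, B, D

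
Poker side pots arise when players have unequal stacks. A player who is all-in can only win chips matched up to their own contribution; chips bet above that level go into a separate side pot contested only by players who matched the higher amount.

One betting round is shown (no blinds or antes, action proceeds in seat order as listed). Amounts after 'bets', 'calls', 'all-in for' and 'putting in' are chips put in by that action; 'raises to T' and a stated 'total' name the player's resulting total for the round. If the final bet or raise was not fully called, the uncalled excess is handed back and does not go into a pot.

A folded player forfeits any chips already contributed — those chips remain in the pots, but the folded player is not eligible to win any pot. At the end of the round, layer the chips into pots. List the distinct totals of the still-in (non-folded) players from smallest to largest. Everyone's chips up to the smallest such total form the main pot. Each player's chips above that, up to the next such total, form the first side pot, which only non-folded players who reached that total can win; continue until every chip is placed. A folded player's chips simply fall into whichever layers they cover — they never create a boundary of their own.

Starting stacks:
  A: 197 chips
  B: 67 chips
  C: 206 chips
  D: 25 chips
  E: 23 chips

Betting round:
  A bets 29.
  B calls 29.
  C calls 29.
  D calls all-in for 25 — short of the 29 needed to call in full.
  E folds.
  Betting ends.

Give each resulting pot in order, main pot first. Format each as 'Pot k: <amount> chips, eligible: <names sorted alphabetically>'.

Contributions: A=29, B=29, C=29, D=25
Folded: E
Pot levels (distinct totals of non-folded players): 25, 29
Layer 1-25: 25 each from A, B, C, D = 25*4 = 100 chips; eligible A, B, C, D
Layer 26-29: 4 each from A, B, C = 4*3 = 12 chips; eligible A, B, C

Pot 1: 100 chips, eligible: A, B, C, D
Pot 2: 12 chips, eligible: A, B, C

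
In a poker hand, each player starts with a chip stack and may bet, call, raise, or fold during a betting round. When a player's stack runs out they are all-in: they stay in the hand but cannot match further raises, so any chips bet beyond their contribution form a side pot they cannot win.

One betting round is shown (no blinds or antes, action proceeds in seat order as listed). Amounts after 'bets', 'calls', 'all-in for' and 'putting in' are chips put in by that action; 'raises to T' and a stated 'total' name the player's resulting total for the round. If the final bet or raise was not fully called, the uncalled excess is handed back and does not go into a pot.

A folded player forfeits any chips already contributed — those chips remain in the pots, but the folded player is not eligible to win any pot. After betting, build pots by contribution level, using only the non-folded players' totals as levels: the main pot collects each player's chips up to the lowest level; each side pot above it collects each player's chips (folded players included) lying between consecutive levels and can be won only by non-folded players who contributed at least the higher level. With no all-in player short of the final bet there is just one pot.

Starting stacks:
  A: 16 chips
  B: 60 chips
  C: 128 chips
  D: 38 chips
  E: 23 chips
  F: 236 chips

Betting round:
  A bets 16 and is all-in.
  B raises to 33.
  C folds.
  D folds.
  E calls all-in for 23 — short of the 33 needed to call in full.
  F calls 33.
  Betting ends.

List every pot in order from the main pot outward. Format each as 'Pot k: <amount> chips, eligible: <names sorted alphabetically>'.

Pot 1: 64 chips, eligible: A, B, E, F
Pot 2: 21 chips, eligible: B, E, F
Pot 3: 20 chips, eligible: B, F

Derivation:
Contributions: A=16, B=33, E=23, F=33
Folded: C, D
Pot levels (distinct totals of non-folded players): 16, 23, 33
Layer 1-16: 16 each from A, B, E, F = 16*4 = 64 chips; eligible A, B, E, F
Layer 17-23: 7 each from B, E, F = 7*3 = 21 chips; eligible B, E, F
Layer 24-33: 10 each from B, F = 10*2 = 20 chips; eligible B, F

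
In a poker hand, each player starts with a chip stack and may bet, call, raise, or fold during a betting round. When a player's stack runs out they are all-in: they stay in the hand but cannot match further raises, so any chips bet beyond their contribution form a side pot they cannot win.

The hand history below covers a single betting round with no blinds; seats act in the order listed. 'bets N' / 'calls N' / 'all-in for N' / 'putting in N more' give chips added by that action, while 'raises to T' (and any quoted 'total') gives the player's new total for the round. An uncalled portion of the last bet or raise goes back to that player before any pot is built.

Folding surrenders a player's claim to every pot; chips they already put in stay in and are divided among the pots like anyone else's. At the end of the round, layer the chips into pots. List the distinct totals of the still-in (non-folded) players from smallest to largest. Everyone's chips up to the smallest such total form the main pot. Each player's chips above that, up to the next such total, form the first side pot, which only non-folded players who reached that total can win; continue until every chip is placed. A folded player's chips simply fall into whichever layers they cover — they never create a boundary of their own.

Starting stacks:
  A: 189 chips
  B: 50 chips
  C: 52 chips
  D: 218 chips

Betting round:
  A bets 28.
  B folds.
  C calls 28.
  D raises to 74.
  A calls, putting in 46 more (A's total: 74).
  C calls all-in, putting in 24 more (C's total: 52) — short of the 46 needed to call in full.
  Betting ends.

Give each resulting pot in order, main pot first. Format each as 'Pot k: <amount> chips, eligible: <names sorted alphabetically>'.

Contributions: A=74, C=52, D=74
Folded: B
Pot levels (distinct totals of non-folded players): 52, 74
Layer 1-52: 52 each from A, C, D = 52*3 = 156 chips; eligible A, C, D
Layer 53-74: 22 each from A, D = 22*2 = 44 chips; eligible A, D

Pot 1: 156 chips, eligible: A, C, D
Pot 2: 44 chips, eligible: A, D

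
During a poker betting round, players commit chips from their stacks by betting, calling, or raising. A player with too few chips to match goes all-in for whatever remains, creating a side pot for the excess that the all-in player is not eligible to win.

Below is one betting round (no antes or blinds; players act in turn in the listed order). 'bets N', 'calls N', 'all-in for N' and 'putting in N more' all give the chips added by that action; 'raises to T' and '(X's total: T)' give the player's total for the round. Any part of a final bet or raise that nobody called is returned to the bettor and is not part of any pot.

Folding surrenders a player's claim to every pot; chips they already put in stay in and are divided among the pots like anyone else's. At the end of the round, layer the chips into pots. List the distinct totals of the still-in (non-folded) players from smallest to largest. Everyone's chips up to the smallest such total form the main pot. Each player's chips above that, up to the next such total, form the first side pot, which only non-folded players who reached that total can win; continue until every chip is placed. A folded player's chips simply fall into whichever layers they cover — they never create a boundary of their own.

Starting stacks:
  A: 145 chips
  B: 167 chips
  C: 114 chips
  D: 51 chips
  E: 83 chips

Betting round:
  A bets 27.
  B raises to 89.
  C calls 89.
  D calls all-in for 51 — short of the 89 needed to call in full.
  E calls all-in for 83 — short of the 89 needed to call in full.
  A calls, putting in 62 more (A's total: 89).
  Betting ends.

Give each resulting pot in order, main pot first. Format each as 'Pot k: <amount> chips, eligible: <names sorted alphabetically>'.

Contributions: A=89, B=89, C=89, D=51, E=83
Pot levels (distinct totals of non-folded players): 51, 83, 89
Layer 1-51: 51 each from A, B, C, D, E = 51*5 = 255 chips; eligible A, B, C, D, E
Layer 52-83: 32 each from A, B, C, E = 32*4 = 128 chips; eligible A, B, C, E
Layer 84-89: 6 each from A, B, C = 6*3 = 18 chips; eligible A, B, C

Pot 1: 255 chips, eligible: A, B, C, D, E
Pot 2: 128 chips, eligible: A, B, C, E
Pot 3: 18 chips, eligible: A, B, C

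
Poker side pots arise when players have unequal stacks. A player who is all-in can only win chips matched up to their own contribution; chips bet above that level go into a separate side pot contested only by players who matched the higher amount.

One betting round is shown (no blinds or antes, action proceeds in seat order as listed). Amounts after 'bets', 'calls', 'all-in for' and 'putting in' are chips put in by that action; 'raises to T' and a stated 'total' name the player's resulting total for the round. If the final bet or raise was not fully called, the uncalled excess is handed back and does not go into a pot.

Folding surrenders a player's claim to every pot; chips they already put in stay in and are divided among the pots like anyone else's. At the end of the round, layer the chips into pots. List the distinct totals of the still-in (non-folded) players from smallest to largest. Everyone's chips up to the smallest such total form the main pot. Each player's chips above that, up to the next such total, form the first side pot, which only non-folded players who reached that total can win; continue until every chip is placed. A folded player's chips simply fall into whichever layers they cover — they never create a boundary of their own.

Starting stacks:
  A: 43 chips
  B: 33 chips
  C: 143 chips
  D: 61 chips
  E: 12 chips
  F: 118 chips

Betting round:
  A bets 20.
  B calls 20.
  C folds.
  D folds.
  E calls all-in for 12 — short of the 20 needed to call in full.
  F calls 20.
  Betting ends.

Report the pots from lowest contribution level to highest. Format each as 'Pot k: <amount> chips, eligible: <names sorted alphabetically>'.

Contributions: A=20, B=20, E=12, F=20
Folded: C, D
Pot levels (distinct totals of non-folded players): 12, 20
Layer 1-12: 12 each from A, B, E, F = 12*4 = 48 chips; eligible A, B, E, F
Layer 13-20: 8 each from A, B, F = 8*3 = 24 chips; eligible A, B, F

Pot 1: 48 chips, eligible: A, B, E, F
Pot 2: 24 chips, eligible: A, B, F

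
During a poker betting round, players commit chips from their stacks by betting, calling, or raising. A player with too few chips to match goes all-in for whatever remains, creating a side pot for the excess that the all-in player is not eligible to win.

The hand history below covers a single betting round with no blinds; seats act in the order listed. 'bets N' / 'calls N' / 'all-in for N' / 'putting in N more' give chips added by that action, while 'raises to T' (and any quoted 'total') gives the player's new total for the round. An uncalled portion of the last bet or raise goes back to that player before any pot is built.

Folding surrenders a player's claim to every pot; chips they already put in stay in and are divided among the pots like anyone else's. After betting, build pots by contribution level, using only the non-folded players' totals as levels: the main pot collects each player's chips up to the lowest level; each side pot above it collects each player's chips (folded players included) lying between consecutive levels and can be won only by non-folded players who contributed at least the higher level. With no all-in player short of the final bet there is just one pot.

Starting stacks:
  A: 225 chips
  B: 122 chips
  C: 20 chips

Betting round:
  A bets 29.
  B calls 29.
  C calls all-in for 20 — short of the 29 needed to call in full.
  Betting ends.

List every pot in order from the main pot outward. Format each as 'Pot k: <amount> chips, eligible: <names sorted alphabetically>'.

Contributions: A=29, B=29, C=20
Pot levels (distinct totals of non-folded players): 20, 29
Layer 1-20: 20 each from A, B, C = 20*3 = 60 chips; eligible A, B, C
Layer 21-29: 9 each from A, B = 9*2 = 18 chips; eligible A, B

Pot 1: 60 chips, eligible: A, B, C
Pot 2: 18 chips, eligible: A, B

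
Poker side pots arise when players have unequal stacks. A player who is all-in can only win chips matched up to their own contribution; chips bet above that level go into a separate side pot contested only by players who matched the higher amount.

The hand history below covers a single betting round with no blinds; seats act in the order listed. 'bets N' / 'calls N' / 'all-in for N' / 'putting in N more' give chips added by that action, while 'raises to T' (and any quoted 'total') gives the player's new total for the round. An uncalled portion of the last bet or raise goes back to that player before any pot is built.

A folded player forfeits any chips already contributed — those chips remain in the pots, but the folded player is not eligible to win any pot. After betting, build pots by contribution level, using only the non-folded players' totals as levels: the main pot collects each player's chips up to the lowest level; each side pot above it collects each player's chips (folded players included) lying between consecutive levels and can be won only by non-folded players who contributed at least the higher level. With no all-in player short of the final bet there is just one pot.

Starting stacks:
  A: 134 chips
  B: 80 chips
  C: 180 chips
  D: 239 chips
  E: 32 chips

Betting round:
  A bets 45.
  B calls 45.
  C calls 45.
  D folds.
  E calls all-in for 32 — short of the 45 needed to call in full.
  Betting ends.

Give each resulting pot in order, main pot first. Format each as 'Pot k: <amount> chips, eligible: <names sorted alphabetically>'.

Pot 1: 128 chips, eligible: A, B, C, E
Pot 2: 39 chips, eligible: A, B, C

Derivation:
Contributions: A=45, B=45, C=45, E=32
Folded: D
Pot levels (distinct totals of non-folded players): 32, 45
Layer 1-32: 32 each from A, B, C, E = 32*4 = 128 chips; eligible A, B, C, E
Layer 33-45: 13 each from A, B, C = 13*3 = 39 chips; eligible A, B, C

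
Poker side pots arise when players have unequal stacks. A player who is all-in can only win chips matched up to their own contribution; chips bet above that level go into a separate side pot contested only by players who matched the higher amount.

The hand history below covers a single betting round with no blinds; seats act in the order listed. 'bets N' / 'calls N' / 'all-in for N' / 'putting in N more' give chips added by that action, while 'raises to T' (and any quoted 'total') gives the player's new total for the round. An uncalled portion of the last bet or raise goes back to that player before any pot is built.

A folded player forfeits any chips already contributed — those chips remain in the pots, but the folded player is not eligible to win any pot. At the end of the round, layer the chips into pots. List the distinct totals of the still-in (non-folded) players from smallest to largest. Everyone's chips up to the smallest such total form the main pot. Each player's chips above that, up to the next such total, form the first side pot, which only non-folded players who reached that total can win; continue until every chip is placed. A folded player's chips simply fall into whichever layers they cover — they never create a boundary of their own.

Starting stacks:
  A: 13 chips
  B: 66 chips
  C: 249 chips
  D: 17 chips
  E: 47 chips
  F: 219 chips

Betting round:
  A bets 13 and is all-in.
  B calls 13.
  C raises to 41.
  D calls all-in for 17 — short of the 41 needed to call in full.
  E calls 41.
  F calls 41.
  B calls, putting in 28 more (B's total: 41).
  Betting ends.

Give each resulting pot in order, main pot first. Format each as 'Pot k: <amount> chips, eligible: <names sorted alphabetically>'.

Contributions: A=13, B=41, C=41, D=17, E=41, F=41
Pot levels (distinct totals of non-folded players): 13, 17, 41
Layer 1-13: 13 each from A, B, C, D, E, F = 13*6 = 78 chips; eligible A, B, C, D, E, F
Layer 14-17: 4 each from B, C, D, E, F = 4*5 = 20 chips; eligible B, C, D, E, F
Layer 18-41: 24 each from B, C, E, F = 24*4 = 96 chips; eligible B, C, E, F

Pot 1: 78 chips, eligible: A, B, C, D, E, F
Pot 2: 20 chips, eligible: B, C, D, E, F
Pot 3: 96 chips, eligible: B, C, E, F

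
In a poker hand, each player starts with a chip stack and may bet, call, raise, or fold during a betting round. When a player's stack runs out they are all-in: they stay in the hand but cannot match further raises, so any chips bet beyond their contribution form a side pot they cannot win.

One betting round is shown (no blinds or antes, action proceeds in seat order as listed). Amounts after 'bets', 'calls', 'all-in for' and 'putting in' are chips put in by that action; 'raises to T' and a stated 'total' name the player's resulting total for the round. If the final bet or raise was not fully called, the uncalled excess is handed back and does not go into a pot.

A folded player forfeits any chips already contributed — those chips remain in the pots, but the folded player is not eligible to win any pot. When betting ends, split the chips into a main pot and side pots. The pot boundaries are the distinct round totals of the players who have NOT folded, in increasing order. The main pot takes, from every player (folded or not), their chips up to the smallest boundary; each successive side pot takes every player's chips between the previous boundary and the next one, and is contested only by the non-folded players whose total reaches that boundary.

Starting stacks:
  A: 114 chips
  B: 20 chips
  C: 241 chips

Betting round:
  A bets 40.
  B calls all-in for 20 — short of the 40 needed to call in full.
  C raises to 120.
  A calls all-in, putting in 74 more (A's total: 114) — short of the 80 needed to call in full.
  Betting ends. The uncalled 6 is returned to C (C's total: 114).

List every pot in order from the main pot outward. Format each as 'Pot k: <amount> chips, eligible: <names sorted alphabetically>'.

Pot 1: 60 chips, eligible: A, B, C
Pot 2: 188 chips, eligible: A, C

Derivation:
Contributions (after 6 returned to C): A=114, B=20, C=114
Pot levels (distinct totals of non-folded players): 20, 114
Layer 1-20: 20 each from A, B, C = 20*3 = 60 chips; eligible A, B, C
Layer 21-114: 94 each from A, C = 94*2 = 188 chips; eligible A, C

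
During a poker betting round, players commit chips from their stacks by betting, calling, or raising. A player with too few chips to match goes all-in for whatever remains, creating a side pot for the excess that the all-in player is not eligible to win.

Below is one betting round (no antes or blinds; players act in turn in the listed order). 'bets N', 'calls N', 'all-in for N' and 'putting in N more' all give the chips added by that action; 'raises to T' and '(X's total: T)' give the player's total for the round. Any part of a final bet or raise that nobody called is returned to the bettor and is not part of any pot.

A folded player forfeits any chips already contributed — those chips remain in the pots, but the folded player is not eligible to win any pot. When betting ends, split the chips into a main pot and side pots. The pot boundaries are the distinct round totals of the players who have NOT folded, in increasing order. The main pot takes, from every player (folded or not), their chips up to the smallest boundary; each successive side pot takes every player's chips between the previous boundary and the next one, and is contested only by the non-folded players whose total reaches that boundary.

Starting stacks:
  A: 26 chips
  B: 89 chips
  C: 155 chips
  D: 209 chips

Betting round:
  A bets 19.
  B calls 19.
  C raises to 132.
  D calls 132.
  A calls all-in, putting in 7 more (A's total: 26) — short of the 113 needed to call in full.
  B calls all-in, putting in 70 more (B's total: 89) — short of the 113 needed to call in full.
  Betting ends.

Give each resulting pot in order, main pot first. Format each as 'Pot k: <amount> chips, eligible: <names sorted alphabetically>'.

Contributions: A=26, B=89, C=132, D=132
Pot levels (distinct totals of non-folded players): 26, 89, 132
Layer 1-26: 26 each from A, B, C, D = 26*4 = 104 chips; eligible A, B, C, D
Layer 27-89: 63 each from B, C, D = 63*3 = 189 chips; eligible B, C, D
Layer 90-132: 43 each from C, D = 43*2 = 86 chips; eligible C, D

Pot 1: 104 chips, eligible: A, B, C, D
Pot 2: 189 chips, eligible: B, C, D
Pot 3: 86 chips, eligible: C, D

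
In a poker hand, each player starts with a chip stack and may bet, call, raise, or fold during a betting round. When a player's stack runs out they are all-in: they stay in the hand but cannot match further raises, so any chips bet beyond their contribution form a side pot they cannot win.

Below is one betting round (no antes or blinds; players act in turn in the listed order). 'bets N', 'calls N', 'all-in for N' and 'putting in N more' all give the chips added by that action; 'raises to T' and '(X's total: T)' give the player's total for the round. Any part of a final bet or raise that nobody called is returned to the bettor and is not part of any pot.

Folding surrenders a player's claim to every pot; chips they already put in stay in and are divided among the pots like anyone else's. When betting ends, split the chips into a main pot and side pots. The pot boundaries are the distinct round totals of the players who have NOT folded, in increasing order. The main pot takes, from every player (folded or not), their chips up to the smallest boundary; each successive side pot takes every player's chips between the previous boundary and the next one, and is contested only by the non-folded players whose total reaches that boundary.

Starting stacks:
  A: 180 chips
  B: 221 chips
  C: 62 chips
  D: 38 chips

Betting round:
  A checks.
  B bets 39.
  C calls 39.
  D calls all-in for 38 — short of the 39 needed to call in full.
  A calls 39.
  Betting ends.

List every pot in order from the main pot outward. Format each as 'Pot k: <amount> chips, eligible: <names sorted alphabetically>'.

Contributions: A=39, B=39, C=39, D=38
Pot levels (distinct totals of non-folded players): 38, 39
Layer 1-38: 38 each from A, B, C, D = 38*4 = 152 chips; eligible A, B, C, D
Layer 39-39: 1 each from A, B, C = 1*3 = 3 chips; eligible A, B, C

Pot 1: 152 chips, eligible: A, B, C, D
Pot 2: 3 chips, eligible: A, B, C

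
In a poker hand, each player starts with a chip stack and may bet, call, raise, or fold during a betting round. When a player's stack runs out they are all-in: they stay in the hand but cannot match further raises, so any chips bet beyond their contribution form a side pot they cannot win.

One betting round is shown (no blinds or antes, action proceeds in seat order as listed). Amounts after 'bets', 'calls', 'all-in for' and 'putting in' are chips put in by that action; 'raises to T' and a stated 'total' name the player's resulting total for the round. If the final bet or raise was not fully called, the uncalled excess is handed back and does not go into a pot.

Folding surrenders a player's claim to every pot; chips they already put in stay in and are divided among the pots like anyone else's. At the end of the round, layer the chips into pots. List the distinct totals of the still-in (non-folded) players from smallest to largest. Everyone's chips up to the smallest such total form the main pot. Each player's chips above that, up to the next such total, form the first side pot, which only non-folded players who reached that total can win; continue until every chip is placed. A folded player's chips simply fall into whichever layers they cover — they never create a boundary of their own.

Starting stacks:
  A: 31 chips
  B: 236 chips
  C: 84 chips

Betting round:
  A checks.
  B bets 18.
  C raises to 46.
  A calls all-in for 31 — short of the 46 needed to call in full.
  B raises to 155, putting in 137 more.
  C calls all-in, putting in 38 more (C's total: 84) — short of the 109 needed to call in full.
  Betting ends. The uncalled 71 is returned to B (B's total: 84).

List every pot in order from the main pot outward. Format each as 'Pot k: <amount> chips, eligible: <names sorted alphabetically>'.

Contributions (after 71 returned to B): A=31, B=84, C=84
Pot levels (distinct totals of non-folded players): 31, 84
Layer 1-31: 31 each from A, B, C = 31*3 = 93 chips; eligible A, B, C
Layer 32-84: 53 each from B, C = 53*2 = 106 chips; eligible B, C

Pot 1: 93 chips, eligible: A, B, C
Pot 2: 106 chips, eligible: B, C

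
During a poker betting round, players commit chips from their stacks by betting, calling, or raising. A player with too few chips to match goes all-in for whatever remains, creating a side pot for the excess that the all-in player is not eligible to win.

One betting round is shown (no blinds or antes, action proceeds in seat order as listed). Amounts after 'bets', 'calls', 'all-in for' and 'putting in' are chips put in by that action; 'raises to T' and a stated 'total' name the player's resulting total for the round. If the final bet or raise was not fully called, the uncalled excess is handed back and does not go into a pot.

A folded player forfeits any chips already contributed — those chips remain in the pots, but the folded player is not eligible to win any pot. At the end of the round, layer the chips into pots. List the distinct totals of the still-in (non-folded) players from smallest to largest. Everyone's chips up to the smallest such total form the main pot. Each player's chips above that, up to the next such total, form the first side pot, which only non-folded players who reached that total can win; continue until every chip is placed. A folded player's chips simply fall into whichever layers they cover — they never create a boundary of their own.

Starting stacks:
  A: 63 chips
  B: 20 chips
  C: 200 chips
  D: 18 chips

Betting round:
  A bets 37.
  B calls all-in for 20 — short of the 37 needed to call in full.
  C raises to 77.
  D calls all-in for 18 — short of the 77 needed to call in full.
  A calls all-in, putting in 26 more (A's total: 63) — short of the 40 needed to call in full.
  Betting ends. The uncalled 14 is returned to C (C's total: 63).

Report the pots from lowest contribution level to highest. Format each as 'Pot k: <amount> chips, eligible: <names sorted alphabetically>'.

Pot 1: 72 chips, eligible: A, B, C, D
Pot 2: 6 chips, eligible: A, B, C
Pot 3: 86 chips, eligible: A, C

Derivation:
Contributions (after 14 returned to C): A=63, B=20, C=63, D=18
Pot levels (distinct totals of non-folded players): 18, 20, 63
Layer 1-18: 18 each from A, B, C, D = 18*4 = 72 chips; eligible A, B, C, D
Layer 19-20: 2 each from A, B, C = 2*3 = 6 chips; eligible A, B, C
Layer 21-63: 43 each from A, C = 43*2 = 86 chips; eligible A, C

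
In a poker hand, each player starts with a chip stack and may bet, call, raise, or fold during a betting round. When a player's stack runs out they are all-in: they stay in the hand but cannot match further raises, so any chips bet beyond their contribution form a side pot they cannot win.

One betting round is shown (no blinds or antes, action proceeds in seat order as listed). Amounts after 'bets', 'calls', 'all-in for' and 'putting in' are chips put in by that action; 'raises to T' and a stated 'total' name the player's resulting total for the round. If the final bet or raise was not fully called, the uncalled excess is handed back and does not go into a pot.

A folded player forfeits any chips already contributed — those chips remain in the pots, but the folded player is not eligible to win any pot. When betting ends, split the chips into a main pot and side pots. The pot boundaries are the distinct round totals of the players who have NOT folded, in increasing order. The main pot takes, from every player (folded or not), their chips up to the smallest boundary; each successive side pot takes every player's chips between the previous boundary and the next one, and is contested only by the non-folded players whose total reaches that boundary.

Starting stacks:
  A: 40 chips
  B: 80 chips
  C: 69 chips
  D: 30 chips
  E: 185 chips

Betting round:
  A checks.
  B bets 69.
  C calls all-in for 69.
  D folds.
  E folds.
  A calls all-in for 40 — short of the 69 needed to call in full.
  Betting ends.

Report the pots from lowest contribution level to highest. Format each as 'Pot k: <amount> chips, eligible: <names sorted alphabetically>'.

Pot 1: 120 chips, eligible: A, B, C
Pot 2: 58 chips, eligible: B, C

Derivation:
Contributions: A=40, B=69, C=69
Folded: D, E
Pot levels (distinct totals of non-folded players): 40, 69
Layer 1-40: 40 each from A, B, C = 40*3 = 120 chips; eligible A, B, C
Layer 41-69: 29 each from B, C = 29*2 = 58 chips; eligible B, C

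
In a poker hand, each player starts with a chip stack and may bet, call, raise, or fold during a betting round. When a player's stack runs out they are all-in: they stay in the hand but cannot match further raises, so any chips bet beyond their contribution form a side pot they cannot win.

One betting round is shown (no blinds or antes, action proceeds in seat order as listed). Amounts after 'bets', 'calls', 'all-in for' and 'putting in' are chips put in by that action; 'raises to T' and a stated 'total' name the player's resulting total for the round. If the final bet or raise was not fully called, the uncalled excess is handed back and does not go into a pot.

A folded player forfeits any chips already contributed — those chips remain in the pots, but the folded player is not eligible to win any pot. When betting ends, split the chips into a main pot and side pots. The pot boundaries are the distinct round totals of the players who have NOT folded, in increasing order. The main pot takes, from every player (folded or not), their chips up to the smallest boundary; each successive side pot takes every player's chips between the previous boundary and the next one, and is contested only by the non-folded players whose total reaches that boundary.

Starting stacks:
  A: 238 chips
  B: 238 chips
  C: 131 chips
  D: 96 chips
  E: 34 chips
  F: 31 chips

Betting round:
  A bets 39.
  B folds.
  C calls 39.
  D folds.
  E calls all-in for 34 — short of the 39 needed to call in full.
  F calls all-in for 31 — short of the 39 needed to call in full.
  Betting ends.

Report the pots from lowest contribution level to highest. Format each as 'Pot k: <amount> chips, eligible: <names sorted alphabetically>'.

Contributions: A=39, C=39, E=34, F=31
Folded: B, D
Pot levels (distinct totals of non-folded players): 31, 34, 39
Layer 1-31: 31 each from A, C, E, F = 31*4 = 124 chips; eligible A, C, E, F
Layer 32-34: 3 each from A, C, E = 3*3 = 9 chips; eligible A, C, E
Layer 35-39: 5 each from A, C = 5*2 = 10 chips; eligible A, C

Pot 1: 124 chips, eligible: A, C, E, F
Pot 2: 9 chips, eligible: A, C, E
Pot 3: 10 chips, eligible: A, C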